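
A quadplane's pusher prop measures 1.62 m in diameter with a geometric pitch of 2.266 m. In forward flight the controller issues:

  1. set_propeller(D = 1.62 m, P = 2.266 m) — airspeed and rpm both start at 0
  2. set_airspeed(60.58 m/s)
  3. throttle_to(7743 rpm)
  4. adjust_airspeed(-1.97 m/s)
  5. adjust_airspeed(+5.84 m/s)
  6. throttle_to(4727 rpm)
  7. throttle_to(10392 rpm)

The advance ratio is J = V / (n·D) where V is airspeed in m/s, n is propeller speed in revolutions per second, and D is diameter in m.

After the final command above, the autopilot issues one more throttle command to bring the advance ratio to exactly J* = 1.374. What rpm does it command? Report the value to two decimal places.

rpm = 1737.29

set_propeller: D = 1.62 m, P = 2.266 m (p = P/D = 1.398765); state ← (V=0, rpm=0)
set_airspeed(60.58): V ← 60.58 m/s
throttle_to(7743): rpm ← 7743
adjust_airspeed(-1.97): V ← 60.58 -1.97 = 58.61 m/s
adjust_airspeed(+5.84): V ← 58.61 +5.84 = 64.45 m/s
throttle_to(4727): rpm ← 4727
throttle_to(10392): rpm ← 10392
final state: V = 64.45 m/s, rpm = 10392 → n = rpm/60 = 173.200000 rev/s
target J* = 1.374; solve J* = V/(n·D) for n: n = V/(J*·D) = 64.45/(1.374 × 1.62) = 28.954840 rev/s
rpm = 60·n = 1737.290420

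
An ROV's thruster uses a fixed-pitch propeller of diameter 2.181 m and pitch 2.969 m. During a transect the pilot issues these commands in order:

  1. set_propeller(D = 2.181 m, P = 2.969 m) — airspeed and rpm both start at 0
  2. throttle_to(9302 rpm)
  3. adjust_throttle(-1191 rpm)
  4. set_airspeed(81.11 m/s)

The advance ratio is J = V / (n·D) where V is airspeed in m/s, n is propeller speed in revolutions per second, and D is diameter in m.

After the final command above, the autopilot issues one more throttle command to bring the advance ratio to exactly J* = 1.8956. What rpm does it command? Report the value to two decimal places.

set_propeller: D = 2.181 m, P = 2.969 m (p = P/D = 1.361302); state ← (V=0, rpm=0)
throttle_to(9302): rpm ← 9302
adjust_throttle(-1191): rpm ← 9302 -1191 = 8111
set_airspeed(81.11): V ← 81.11 m/s
final state: V = 81.11 m/s, rpm = 8111 → n = rpm/60 = 135.183333 rev/s
target J* = 1.8956; solve J* = V/(n·D) for n: n = V/(J*·D) = 81.11/(1.8956 × 2.181) = 19.618782 rev/s
rpm = 60·n = 1177.126905

rpm = 1177.13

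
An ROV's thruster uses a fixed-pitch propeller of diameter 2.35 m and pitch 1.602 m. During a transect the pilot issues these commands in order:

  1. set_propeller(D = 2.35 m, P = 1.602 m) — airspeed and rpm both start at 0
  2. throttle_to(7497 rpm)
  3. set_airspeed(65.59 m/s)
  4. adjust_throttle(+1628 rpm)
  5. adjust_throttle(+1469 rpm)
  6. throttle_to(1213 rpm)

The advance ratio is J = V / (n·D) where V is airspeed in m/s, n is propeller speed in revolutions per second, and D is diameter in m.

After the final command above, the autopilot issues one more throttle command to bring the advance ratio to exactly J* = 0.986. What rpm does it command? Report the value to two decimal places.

set_propeller: D = 2.35 m, P = 1.602 m (p = P/D = 0.681702); state ← (V=0, rpm=0)
throttle_to(7497): rpm ← 7497
set_airspeed(65.59): V ← 65.59 m/s
adjust_throttle(+1628): rpm ← 7497 +1628 = 9125
adjust_throttle(+1469): rpm ← 9125 +1469 = 10594
throttle_to(1213): rpm ← 1213
final state: V = 65.59 m/s, rpm = 1213 → n = rpm/60 = 20.216667 rev/s
target J* = 0.986; solve J* = V/(n·D) for n: n = V/(J*·D) = 65.59/(0.986 × 2.35) = 28.306935 rev/s
rpm = 60·n = 1698.416124

rpm = 1698.42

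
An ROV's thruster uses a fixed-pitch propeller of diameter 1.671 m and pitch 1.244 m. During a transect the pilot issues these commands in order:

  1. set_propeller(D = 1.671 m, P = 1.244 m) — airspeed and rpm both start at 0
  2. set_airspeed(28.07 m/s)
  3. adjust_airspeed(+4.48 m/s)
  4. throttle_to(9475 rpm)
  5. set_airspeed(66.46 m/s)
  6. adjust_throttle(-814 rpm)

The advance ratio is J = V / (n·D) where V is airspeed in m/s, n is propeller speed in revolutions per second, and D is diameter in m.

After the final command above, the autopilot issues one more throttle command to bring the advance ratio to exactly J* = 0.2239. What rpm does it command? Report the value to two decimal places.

set_propeller: D = 1.671 m, P = 1.244 m (p = P/D = 0.744464); state ← (V=0, rpm=0)
set_airspeed(28.07): V ← 28.07 m/s
adjust_airspeed(+4.48): V ← 28.07 +4.48 = 32.55 m/s
throttle_to(9475): rpm ← 9475
set_airspeed(66.46): V ← 66.46 m/s
adjust_throttle(-814): rpm ← 9475 -814 = 8661
final state: V = 66.46 m/s, rpm = 8661 → n = rpm/60 = 144.350000 rev/s
target J* = 0.2239; solve J* = V/(n·D) for n: n = V/(J*·D) = 66.46/(0.2239 × 1.671) = 177.635513 rev/s
rpm = 60·n = 10658.130754

rpm = 10658.13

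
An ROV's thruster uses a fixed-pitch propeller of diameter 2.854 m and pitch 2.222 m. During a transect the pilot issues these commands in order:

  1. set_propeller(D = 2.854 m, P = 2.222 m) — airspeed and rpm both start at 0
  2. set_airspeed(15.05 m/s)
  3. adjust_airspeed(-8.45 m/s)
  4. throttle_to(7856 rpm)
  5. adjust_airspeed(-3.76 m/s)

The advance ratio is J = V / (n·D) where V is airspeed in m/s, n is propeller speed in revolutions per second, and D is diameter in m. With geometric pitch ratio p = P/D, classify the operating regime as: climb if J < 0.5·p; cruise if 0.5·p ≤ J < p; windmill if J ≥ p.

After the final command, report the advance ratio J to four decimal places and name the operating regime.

set_propeller: D = 2.854 m, P = 2.222 m (p = P/D = 0.778556); state ← (V=0, rpm=0)
set_airspeed(15.05): V ← 15.05 m/s
adjust_airspeed(-8.45): V ← 15.05 -8.45 = 6.6 m/s
throttle_to(7856): rpm ← 7856
adjust_airspeed(-3.76): V ← 6.6 -3.76 = 2.84 m/s
final state: V = 2.84 m/s, rpm = 7856 → n = rpm/60 = 130.933333 rev/s
J = V / (n·D) = 2.84 / (130.933333 × 2.854) = 0.007600
regime bands: climb J<0.3893 | cruise [0.3893, 0.7786) | windmill J≥0.7786
J = 0.0076 → climb

J = 0.0076, regime = climb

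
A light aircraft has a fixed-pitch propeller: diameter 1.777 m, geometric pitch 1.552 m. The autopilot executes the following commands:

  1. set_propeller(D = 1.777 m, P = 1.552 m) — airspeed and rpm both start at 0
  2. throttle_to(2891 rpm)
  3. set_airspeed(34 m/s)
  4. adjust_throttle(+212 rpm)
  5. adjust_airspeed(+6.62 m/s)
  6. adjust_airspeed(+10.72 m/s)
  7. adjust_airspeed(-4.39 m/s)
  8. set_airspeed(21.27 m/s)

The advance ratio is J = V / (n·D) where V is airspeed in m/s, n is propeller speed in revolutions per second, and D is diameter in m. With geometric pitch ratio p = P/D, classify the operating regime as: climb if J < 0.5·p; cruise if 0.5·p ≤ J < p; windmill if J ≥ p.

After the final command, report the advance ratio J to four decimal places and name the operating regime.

J = 0.2314, regime = climb

set_propeller: D = 1.777 m, P = 1.552 m (p = P/D = 0.873382); state ← (V=0, rpm=0)
throttle_to(2891): rpm ← 2891
set_airspeed(34): V ← 34 m/s
adjust_throttle(+212): rpm ← 2891 +212 = 3103
adjust_airspeed(+6.62): V ← 34 +6.62 = 40.62 m/s
adjust_airspeed(+10.72): V ← 40.62 +10.72 = 51.34 m/s
adjust_airspeed(-4.39): V ← 51.34 -4.39 = 46.95 m/s
set_airspeed(21.27): V ← 21.27 m/s
final state: V = 21.27 m/s, rpm = 3103 → n = rpm/60 = 51.716667 rev/s
J = V / (n·D) = 21.27 / (51.716667 × 1.777) = 0.231446
regime bands: climb J<0.4367 | cruise [0.4367, 0.8734) | windmill J≥0.8734
J = 0.2314 → climb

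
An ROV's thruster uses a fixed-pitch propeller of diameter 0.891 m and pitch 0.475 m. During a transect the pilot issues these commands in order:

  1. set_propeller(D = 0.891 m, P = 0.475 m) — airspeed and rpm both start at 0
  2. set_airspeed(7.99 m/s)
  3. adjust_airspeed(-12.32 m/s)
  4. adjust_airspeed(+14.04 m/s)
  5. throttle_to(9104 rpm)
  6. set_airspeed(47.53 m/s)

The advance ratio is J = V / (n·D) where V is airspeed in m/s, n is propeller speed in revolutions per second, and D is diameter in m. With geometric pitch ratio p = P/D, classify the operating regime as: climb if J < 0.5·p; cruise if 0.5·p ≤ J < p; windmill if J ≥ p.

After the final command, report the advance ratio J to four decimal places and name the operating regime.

J = 0.3516, regime = cruise

set_propeller: D = 0.891 m, P = 0.475 m (p = P/D = 0.533109); state ← (V=0, rpm=0)
set_airspeed(7.99): V ← 7.99 m/s
adjust_airspeed(-12.32): V ← 7.99 -12.32 = -4.33 m/s
adjust_airspeed(+14.04): V ← -4.33 +14.04 = 9.71 m/s
throttle_to(9104): rpm ← 9104
set_airspeed(47.53): V ← 47.53 m/s
final state: V = 47.53 m/s, rpm = 9104 → n = rpm/60 = 151.733333 rev/s
J = V / (n·D) = 47.53 / (151.733333 × 0.891) = 0.351568
regime bands: climb J<0.2666 | cruise [0.2666, 0.5331) | windmill J≥0.5331
J = 0.3516 → cruise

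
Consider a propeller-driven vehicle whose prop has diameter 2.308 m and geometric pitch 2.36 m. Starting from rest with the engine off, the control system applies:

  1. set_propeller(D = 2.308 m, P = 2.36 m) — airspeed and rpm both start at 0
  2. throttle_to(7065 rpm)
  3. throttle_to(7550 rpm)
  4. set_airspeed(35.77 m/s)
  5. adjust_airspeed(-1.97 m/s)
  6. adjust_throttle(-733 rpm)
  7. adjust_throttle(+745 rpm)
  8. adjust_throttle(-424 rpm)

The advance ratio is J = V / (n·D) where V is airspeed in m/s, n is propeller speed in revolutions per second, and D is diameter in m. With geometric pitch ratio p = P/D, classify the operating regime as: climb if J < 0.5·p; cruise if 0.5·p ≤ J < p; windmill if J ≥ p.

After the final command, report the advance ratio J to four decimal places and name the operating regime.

J = 0.1231, regime = climb

set_propeller: D = 2.308 m, P = 2.36 m (p = P/D = 1.022530); state ← (V=0, rpm=0)
throttle_to(7065): rpm ← 7065
throttle_to(7550): rpm ← 7550
set_airspeed(35.77): V ← 35.77 m/s
adjust_airspeed(-1.97): V ← 35.77 -1.97 = 33.8 m/s
adjust_throttle(-733): rpm ← 7550 -733 = 6817
adjust_throttle(+745): rpm ← 6817 +745 = 7562
adjust_throttle(-424): rpm ← 7562 -424 = 7138
final state: V = 33.8 m/s, rpm = 7138 → n = rpm/60 = 118.966667 rev/s
J = V / (n·D) = 33.8 / (118.966667 × 2.308) = 0.123099
regime bands: climb J<0.5113 | cruise [0.5113, 1.0225) | windmill J≥1.0225
J = 0.1231 → climb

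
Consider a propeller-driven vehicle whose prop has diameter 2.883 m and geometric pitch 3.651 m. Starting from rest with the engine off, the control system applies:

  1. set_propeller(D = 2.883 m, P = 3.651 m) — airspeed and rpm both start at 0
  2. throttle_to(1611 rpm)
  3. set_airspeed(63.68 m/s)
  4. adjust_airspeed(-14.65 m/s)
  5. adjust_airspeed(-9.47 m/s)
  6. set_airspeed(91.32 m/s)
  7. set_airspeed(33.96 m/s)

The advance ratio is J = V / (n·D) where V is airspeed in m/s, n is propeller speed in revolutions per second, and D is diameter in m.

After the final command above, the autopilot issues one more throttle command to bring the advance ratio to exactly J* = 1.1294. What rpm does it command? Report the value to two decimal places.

set_propeller: D = 2.883 m, P = 3.651 m (p = P/D = 1.266389); state ← (V=0, rpm=0)
throttle_to(1611): rpm ← 1611
set_airspeed(63.68): V ← 63.68 m/s
adjust_airspeed(-14.65): V ← 63.68 -14.65 = 49.03 m/s
adjust_airspeed(-9.47): V ← 49.03 -9.47 = 39.56 m/s
set_airspeed(91.32): V ← 91.32 m/s
set_airspeed(33.96): V ← 33.96 m/s
final state: V = 33.96 m/s, rpm = 1611 → n = rpm/60 = 26.850000 rev/s
target J* = 1.1294; solve J* = V/(n·D) for n: n = V/(J*·D) = 33.96/(1.1294 × 2.883) = 10.429783 rev/s
rpm = 60·n = 625.786956

rpm = 625.79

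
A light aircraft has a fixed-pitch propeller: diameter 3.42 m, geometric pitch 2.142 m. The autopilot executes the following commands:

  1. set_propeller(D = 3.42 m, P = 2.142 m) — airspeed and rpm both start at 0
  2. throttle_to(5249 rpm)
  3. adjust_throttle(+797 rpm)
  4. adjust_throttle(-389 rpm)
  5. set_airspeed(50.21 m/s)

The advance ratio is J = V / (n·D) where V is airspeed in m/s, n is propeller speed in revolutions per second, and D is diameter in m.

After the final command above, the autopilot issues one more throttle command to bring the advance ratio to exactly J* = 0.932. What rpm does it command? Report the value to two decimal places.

rpm = 945.15

set_propeller: D = 3.42 m, P = 2.142 m (p = P/D = 0.626316); state ← (V=0, rpm=0)
throttle_to(5249): rpm ← 5249
adjust_throttle(+797): rpm ← 5249 +797 = 6046
adjust_throttle(-389): rpm ← 6046 -389 = 5657
set_airspeed(50.21): V ← 50.21 m/s
final state: V = 50.21 m/s, rpm = 5657 → n = rpm/60 = 94.283333 rev/s
target J* = 0.932; solve J* = V/(n·D) for n: n = V/(J*·D) = 50.21/(0.932 × 3.42) = 15.752453 rev/s
rpm = 60·n = 945.147203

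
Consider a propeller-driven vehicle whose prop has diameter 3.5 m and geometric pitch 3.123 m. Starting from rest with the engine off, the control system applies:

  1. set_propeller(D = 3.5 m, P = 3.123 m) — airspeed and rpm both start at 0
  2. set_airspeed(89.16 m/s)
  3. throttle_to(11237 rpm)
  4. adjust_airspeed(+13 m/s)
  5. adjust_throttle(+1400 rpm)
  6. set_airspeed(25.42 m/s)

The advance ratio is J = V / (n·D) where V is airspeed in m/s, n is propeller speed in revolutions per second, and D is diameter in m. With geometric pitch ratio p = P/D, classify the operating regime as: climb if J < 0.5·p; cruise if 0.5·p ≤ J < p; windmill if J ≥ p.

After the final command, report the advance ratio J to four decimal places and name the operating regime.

set_propeller: D = 3.5 m, P = 3.123 m (p = P/D = 0.892286); state ← (V=0, rpm=0)
set_airspeed(89.16): V ← 89.16 m/s
throttle_to(11237): rpm ← 11237
adjust_airspeed(+13): V ← 89.16 +13 = 102.16 m/s
adjust_throttle(+1400): rpm ← 11237 +1400 = 12637
set_airspeed(25.42): V ← 25.42 m/s
final state: V = 25.42 m/s, rpm = 12637 → n = rpm/60 = 210.616667 rev/s
J = V / (n·D) = 25.42 / (210.616667 × 3.5) = 0.034484
regime bands: climb J<0.4461 | cruise [0.4461, 0.8923) | windmill J≥0.8923
J = 0.0345 → climb

J = 0.0345, regime = climb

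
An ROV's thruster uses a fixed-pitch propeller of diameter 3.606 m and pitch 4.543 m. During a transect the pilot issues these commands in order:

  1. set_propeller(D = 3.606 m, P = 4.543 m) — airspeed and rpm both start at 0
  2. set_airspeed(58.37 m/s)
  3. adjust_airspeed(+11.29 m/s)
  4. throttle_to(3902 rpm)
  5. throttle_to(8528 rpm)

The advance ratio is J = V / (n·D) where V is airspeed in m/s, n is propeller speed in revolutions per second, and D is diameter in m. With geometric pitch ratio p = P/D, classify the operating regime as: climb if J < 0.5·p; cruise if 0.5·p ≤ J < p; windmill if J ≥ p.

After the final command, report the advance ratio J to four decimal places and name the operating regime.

set_propeller: D = 3.606 m, P = 4.543 m (p = P/D = 1.259845); state ← (V=0, rpm=0)
set_airspeed(58.37): V ← 58.37 m/s
adjust_airspeed(+11.29): V ← 58.37 +11.29 = 69.66 m/s
throttle_to(3902): rpm ← 3902
throttle_to(8528): rpm ← 8528
final state: V = 69.66 m/s, rpm = 8528 → n = rpm/60 = 142.133333 rev/s
J = V / (n·D) = 69.66 / (142.133333 × 3.606) = 0.135913
regime bands: climb J<0.6299 | cruise [0.6299, 1.2598) | windmill J≥1.2598
J = 0.1359 → climb

J = 0.1359, regime = climb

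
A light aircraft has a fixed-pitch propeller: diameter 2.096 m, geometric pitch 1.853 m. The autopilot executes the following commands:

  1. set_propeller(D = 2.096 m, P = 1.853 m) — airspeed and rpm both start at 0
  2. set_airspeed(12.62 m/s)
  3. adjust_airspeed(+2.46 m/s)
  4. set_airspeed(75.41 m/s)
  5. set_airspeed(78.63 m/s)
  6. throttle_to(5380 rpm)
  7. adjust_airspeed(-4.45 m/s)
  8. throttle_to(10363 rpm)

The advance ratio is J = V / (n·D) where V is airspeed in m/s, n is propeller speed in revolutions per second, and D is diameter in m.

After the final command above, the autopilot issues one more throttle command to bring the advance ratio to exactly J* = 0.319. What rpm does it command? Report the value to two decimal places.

rpm = 6656.66

set_propeller: D = 2.096 m, P = 1.853 m (p = P/D = 0.884065); state ← (V=0, rpm=0)
set_airspeed(12.62): V ← 12.62 m/s
adjust_airspeed(+2.46): V ← 12.62 +2.46 = 15.08 m/s
set_airspeed(75.41): V ← 75.41 m/s
set_airspeed(78.63): V ← 78.63 m/s
throttle_to(5380): rpm ← 5380
adjust_airspeed(-4.45): V ← 78.63 -4.45 = 74.18 m/s
throttle_to(10363): rpm ← 10363
final state: V = 74.18 m/s, rpm = 10363 → n = rpm/60 = 172.716667 rev/s
target J* = 0.319; solve J* = V/(n·D) for n: n = V/(J*·D) = 74.18/(0.319 × 2.096) = 110.944268 rev/s
rpm = 60·n = 6656.656058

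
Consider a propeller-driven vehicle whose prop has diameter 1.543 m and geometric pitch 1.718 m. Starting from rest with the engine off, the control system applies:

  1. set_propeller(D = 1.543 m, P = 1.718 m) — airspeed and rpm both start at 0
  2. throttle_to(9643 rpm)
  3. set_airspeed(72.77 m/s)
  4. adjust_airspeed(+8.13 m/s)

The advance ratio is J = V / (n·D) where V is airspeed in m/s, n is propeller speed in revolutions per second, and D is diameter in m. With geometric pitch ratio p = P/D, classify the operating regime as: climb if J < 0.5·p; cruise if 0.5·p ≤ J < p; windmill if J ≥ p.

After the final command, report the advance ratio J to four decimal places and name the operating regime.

set_propeller: D = 1.543 m, P = 1.718 m (p = P/D = 1.113415); state ← (V=0, rpm=0)
throttle_to(9643): rpm ← 9643
set_airspeed(72.77): V ← 72.77 m/s
adjust_airspeed(+8.13): V ← 72.77 +8.13 = 80.9 m/s
final state: V = 80.9 m/s, rpm = 9643 → n = rpm/60 = 160.716667 rev/s
J = V / (n·D) = 80.9 / (160.716667 × 1.543) = 0.326228
regime bands: climb J<0.5567 | cruise [0.5567, 1.1134) | windmill J≥1.1134
J = 0.3262 → climb

J = 0.3262, regime = climb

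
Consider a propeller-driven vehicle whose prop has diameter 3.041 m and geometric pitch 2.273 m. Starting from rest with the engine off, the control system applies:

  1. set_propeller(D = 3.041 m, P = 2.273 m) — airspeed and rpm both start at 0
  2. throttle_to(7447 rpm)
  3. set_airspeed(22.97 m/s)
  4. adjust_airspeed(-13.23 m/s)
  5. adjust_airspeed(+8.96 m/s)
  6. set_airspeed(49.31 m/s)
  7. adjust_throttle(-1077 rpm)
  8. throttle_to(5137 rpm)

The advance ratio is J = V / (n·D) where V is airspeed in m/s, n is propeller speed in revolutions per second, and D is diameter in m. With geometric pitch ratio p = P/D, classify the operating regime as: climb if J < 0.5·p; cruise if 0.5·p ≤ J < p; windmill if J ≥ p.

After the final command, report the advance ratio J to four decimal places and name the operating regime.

set_propeller: D = 3.041 m, P = 2.273 m (p = P/D = 0.747451); state ← (V=0, rpm=0)
throttle_to(7447): rpm ← 7447
set_airspeed(22.97): V ← 22.97 m/s
adjust_airspeed(-13.23): V ← 22.97 -13.23 = 9.74 m/s
adjust_airspeed(+8.96): V ← 9.74 +8.96 = 18.7 m/s
set_airspeed(49.31): V ← 49.31 m/s
adjust_throttle(-1077): rpm ← 7447 -1077 = 6370
throttle_to(5137): rpm ← 5137
final state: V = 49.31 m/s, rpm = 5137 → n = rpm/60 = 85.616667 rev/s
J = V / (n·D) = 49.31 / (85.616667 × 3.041) = 0.189391
regime bands: climb J<0.3737 | cruise [0.3737, 0.7475) | windmill J≥0.7475
J = 0.1894 → climb

J = 0.1894, regime = climb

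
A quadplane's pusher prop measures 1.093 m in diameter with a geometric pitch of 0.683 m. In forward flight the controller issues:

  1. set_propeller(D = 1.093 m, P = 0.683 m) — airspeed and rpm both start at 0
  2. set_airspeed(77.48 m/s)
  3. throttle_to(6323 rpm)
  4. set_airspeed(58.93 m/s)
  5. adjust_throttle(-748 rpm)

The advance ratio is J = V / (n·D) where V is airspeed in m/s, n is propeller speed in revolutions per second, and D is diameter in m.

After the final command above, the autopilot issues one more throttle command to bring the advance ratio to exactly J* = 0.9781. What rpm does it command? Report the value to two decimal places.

rpm = 3307.38

set_propeller: D = 1.093 m, P = 0.683 m (p = P/D = 0.624886); state ← (V=0, rpm=0)
set_airspeed(77.48): V ← 77.48 m/s
throttle_to(6323): rpm ← 6323
set_airspeed(58.93): V ← 58.93 m/s
adjust_throttle(-748): rpm ← 6323 -748 = 5575
final state: V = 58.93 m/s, rpm = 5575 → n = rpm/60 = 92.916667 rev/s
target J* = 0.9781; solve J* = V/(n·D) for n: n = V/(J*·D) = 58.93/(0.9781 × 1.093) = 55.123022 rev/s
rpm = 60·n = 3307.381331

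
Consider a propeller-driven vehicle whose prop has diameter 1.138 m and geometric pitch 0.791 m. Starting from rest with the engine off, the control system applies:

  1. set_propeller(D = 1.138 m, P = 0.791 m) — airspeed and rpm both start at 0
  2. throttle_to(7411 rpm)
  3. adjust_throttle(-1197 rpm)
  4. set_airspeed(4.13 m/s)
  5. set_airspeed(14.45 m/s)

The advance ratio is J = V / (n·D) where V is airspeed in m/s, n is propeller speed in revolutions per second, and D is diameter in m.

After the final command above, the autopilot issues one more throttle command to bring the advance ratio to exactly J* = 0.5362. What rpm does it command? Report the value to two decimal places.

set_propeller: D = 1.138 m, P = 0.791 m (p = P/D = 0.695079); state ← (V=0, rpm=0)
throttle_to(7411): rpm ← 7411
adjust_throttle(-1197): rpm ← 7411 -1197 = 6214
set_airspeed(4.13): V ← 4.13 m/s
set_airspeed(14.45): V ← 14.45 m/s
final state: V = 14.45 m/s, rpm = 6214 → n = rpm/60 = 103.566667 rev/s
target J* = 0.5362; solve J* = V/(n·D) for n: n = V/(J*·D) = 14.45/(0.5362 × 1.138) = 23.680931 rev/s
rpm = 60·n = 1420.855870

rpm = 1420.86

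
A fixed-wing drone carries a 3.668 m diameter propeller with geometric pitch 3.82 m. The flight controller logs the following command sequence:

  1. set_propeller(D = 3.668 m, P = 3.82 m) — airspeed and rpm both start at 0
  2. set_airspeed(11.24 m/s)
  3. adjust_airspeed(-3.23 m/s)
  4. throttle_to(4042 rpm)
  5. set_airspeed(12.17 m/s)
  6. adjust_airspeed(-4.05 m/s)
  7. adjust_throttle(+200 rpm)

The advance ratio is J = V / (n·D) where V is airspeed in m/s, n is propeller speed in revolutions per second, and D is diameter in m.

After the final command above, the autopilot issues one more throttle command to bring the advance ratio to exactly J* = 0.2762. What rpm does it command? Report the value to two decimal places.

set_propeller: D = 3.668 m, P = 3.82 m (p = P/D = 1.041439); state ← (V=0, rpm=0)
set_airspeed(11.24): V ← 11.24 m/s
adjust_airspeed(-3.23): V ← 11.24 -3.23 = 8.01 m/s
throttle_to(4042): rpm ← 4042
set_airspeed(12.17): V ← 12.17 m/s
adjust_airspeed(-4.05): V ← 12.17 -4.05 = 8.12 m/s
adjust_throttle(+200): rpm ← 4042 +200 = 4242
final state: V = 8.12 m/s, rpm = 4242 → n = rpm/60 = 70.700000 rev/s
target J* = 0.2762; solve J* = V/(n·D) for n: n = V/(J*·D) = 8.12/(0.2762 × 3.668) = 8.014991 rev/s
rpm = 60·n = 480.899448

rpm = 480.90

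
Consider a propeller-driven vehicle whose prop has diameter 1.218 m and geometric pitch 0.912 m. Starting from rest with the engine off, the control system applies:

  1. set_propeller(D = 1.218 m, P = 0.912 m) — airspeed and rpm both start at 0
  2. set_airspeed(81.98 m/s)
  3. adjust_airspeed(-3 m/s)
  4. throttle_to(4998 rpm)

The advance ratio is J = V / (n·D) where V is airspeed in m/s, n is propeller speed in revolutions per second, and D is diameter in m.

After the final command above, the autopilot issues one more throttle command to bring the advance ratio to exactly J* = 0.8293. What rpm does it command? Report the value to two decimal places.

set_propeller: D = 1.218 m, P = 0.912 m (p = P/D = 0.748768); state ← (V=0, rpm=0)
set_airspeed(81.98): V ← 81.98 m/s
adjust_airspeed(-3): V ← 81.98 -3 = 78.98 m/s
throttle_to(4998): rpm ← 4998
final state: V = 78.98 m/s, rpm = 4998 → n = rpm/60 = 83.300000 rev/s
target J* = 0.8293; solve J* = V/(n·D) for n: n = V/(J*·D) = 78.98/(0.8293 × 1.218) = 78.191254 rev/s
rpm = 60·n = 4691.475213

rpm = 4691.48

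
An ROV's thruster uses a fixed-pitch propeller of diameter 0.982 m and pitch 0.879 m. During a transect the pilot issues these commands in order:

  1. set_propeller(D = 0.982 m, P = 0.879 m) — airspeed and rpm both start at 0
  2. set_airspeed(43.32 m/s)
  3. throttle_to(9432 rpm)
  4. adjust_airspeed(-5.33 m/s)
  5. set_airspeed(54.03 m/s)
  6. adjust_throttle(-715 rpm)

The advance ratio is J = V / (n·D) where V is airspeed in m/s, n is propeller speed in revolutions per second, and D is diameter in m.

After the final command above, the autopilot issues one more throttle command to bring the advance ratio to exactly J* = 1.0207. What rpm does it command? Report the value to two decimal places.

set_propeller: D = 0.982 m, P = 0.879 m (p = P/D = 0.895112); state ← (V=0, rpm=0)
set_airspeed(43.32): V ← 43.32 m/s
throttle_to(9432): rpm ← 9432
adjust_airspeed(-5.33): V ← 43.32 -5.33 = 37.99 m/s
set_airspeed(54.03): V ← 54.03 m/s
adjust_throttle(-715): rpm ← 9432 -715 = 8717
final state: V = 54.03 m/s, rpm = 8717 → n = rpm/60 = 145.283333 rev/s
target J* = 1.0207; solve J* = V/(n·D) for n: n = V/(J*·D) = 54.03/(1.0207 × 0.982) = 53.904543 rev/s
rpm = 60·n = 3234.272554

rpm = 3234.27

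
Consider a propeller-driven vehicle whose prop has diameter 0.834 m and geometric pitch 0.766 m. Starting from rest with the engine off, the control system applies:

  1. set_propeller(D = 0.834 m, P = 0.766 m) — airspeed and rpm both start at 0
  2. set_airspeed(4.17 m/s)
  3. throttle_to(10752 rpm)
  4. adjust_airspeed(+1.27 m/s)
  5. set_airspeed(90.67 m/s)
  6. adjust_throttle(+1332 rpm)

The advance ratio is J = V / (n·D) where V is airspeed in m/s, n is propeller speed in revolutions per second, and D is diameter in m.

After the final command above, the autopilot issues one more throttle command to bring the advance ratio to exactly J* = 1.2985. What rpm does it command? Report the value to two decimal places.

rpm = 5023.51

set_propeller: D = 0.834 m, P = 0.766 m (p = P/D = 0.918465); state ← (V=0, rpm=0)
set_airspeed(4.17): V ← 4.17 m/s
throttle_to(10752): rpm ← 10752
adjust_airspeed(+1.27): V ← 4.17 +1.27 = 5.44 m/s
set_airspeed(90.67): V ← 90.67 m/s
adjust_throttle(+1332): rpm ← 10752 +1332 = 12084
final state: V = 90.67 m/s, rpm = 12084 → n = rpm/60 = 201.400000 rev/s
target J* = 1.2985; solve J* = V/(n·D) for n: n = V/(J*·D) = 90.67/(1.2985 × 0.834) = 83.725088 rev/s
rpm = 60·n = 5023.505262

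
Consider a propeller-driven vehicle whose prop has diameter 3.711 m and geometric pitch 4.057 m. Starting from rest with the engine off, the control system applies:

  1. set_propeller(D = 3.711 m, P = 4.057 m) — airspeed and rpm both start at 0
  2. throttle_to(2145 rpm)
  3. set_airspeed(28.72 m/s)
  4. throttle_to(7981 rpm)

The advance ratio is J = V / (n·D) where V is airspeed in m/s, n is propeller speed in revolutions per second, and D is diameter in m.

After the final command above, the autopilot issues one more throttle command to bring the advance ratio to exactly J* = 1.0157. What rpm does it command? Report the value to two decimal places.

rpm = 457.17

set_propeller: D = 3.711 m, P = 4.057 m (p = P/D = 1.093236); state ← (V=0, rpm=0)
throttle_to(2145): rpm ← 2145
set_airspeed(28.72): V ← 28.72 m/s
throttle_to(7981): rpm ← 7981
final state: V = 28.72 m/s, rpm = 7981 → n = rpm/60 = 133.016667 rev/s
target J* = 1.0157; solve J* = V/(n·D) for n: n = V/(J*·D) = 28.72/(1.0157 × 3.711) = 7.619527 rev/s
rpm = 60·n = 457.171637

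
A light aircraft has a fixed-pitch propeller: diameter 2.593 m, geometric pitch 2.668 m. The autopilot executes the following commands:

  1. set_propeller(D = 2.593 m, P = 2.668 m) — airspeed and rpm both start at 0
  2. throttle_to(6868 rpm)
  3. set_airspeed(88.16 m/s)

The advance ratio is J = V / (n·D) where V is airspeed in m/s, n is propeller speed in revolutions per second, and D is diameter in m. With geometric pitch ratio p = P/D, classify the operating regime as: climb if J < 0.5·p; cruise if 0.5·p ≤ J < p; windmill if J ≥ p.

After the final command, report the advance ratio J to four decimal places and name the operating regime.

set_propeller: D = 2.593 m, P = 2.668 m (p = P/D = 1.028924); state ← (V=0, rpm=0)
throttle_to(6868): rpm ← 6868
set_airspeed(88.16): V ← 88.16 m/s
final state: V = 88.16 m/s, rpm = 6868 → n = rpm/60 = 114.466667 rev/s
J = V / (n·D) = 88.16 / (114.466667 × 2.593) = 0.297023
regime bands: climb J<0.5145 | cruise [0.5145, 1.0289) | windmill J≥1.0289
J = 0.2970 → climb

J = 0.2970, regime = climb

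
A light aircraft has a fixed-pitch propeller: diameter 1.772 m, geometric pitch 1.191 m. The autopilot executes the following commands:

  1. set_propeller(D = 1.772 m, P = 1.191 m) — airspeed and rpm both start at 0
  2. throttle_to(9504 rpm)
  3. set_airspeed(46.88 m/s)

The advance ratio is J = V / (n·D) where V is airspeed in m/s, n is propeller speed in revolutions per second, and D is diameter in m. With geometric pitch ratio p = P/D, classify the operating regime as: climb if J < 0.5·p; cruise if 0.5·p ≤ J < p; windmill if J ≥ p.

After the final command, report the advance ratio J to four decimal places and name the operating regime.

J = 0.1670, regime = climb

set_propeller: D = 1.772 m, P = 1.191 m (p = P/D = 0.672122); state ← (V=0, rpm=0)
throttle_to(9504): rpm ← 9504
set_airspeed(46.88): V ← 46.88 m/s
final state: V = 46.88 m/s, rpm = 9504 → n = rpm/60 = 158.400000 rev/s
J = V / (n·D) = 46.88 / (158.400000 × 1.772) = 0.167020
regime bands: climb J<0.3361 | cruise [0.3361, 0.6721) | windmill J≥0.6721
J = 0.1670 → climb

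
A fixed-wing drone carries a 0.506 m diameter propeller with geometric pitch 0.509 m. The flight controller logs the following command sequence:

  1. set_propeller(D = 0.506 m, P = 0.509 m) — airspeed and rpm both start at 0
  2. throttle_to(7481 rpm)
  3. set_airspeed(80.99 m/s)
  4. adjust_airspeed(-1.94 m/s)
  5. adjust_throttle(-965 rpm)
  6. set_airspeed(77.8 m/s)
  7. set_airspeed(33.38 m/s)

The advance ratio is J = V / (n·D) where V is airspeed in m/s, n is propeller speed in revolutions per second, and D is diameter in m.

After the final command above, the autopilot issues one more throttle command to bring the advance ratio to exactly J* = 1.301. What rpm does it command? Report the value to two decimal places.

set_propeller: D = 0.506 m, P = 0.509 m (p = P/D = 1.005929); state ← (V=0, rpm=0)
throttle_to(7481): rpm ← 7481
set_airspeed(80.99): V ← 80.99 m/s
adjust_airspeed(-1.94): V ← 80.99 -1.94 = 79.05 m/s
adjust_throttle(-965): rpm ← 7481 -965 = 6516
set_airspeed(77.8): V ← 77.8 m/s
set_airspeed(33.38): V ← 33.38 m/s
final state: V = 33.38 m/s, rpm = 6516 → n = rpm/60 = 108.600000 rev/s
target J* = 1.301; solve J* = V/(n·D) for n: n = V/(J*·D) = 33.38/(1.301 × 0.506) = 50.705903 rev/s
rpm = 60·n = 3042.354164

rpm = 3042.35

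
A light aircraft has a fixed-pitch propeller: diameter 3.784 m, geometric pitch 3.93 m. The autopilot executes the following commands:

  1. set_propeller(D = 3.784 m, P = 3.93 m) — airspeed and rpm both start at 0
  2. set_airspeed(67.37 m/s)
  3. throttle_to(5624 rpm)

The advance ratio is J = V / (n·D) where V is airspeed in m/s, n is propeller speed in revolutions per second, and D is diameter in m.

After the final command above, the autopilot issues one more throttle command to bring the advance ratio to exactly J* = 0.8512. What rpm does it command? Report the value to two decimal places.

rpm = 1254.97

set_propeller: D = 3.784 m, P = 3.93 m (p = P/D = 1.038584); state ← (V=0, rpm=0)
set_airspeed(67.37): V ← 67.37 m/s
throttle_to(5624): rpm ← 5624
final state: V = 67.37 m/s, rpm = 5624 → n = rpm/60 = 93.733333 rev/s
target J* = 0.8512; solve J* = V/(n·D) for n: n = V/(J*·D) = 67.37/(0.8512 × 3.784) = 20.916249 rev/s
rpm = 60·n = 1254.974944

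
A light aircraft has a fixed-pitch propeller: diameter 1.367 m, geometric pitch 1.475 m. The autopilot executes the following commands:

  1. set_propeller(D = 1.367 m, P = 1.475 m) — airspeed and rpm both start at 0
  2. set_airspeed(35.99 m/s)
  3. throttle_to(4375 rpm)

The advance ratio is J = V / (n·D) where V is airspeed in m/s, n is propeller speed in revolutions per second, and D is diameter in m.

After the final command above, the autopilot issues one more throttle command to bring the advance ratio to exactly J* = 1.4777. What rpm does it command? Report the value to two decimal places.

set_propeller: D = 1.367 m, P = 1.475 m (p = P/D = 1.079005); state ← (V=0, rpm=0)
set_airspeed(35.99): V ← 35.99 m/s
throttle_to(4375): rpm ← 4375
final state: V = 35.99 m/s, rpm = 4375 → n = rpm/60 = 72.916667 rev/s
target J* = 1.4777; solve J* = V/(n·D) for n: n = V/(J*·D) = 35.99/(1.4777 × 1.367) = 17.816691 rev/s
rpm = 60·n = 1069.001487

rpm = 1069.00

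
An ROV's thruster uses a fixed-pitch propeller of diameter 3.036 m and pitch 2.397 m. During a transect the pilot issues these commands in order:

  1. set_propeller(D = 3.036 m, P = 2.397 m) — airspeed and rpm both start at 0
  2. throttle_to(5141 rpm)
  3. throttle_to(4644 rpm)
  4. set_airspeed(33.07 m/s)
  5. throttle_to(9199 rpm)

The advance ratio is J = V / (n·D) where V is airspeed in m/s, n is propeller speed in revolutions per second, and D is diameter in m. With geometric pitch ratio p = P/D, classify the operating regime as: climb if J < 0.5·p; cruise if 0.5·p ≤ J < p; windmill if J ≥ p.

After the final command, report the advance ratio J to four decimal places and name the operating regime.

set_propeller: D = 3.036 m, P = 2.397 m (p = P/D = 0.789526); state ← (V=0, rpm=0)
throttle_to(5141): rpm ← 5141
throttle_to(4644): rpm ← 4644
set_airspeed(33.07): V ← 33.07 m/s
throttle_to(9199): rpm ← 9199
final state: V = 33.07 m/s, rpm = 9199 → n = rpm/60 = 153.316667 rev/s
J = V / (n·D) = 33.07 / (153.316667 × 3.036) = 0.071047
regime bands: climb J<0.3948 | cruise [0.3948, 0.7895) | windmill J≥0.7895
J = 0.0710 → climb

J = 0.0710, regime = climb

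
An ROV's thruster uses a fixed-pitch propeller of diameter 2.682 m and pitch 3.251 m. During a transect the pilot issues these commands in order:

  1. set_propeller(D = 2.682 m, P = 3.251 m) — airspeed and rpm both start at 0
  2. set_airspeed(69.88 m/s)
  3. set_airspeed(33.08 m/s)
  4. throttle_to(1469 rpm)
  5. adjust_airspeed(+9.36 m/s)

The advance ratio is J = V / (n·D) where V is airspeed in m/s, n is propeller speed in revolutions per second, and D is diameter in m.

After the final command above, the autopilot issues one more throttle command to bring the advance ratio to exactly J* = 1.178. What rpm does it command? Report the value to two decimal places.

set_propeller: D = 2.682 m, P = 3.251 m (p = P/D = 1.212155); state ← (V=0, rpm=0)
set_airspeed(69.88): V ← 69.88 m/s
set_airspeed(33.08): V ← 33.08 m/s
throttle_to(1469): rpm ← 1469
adjust_airspeed(+9.36): V ← 33.08 +9.36 = 42.44 m/s
final state: V = 42.44 m/s, rpm = 1469 → n = rpm/60 = 24.483333 rev/s
target J* = 1.178; solve J* = V/(n·D) for n: n = V/(J*·D) = 42.44/(1.178 × 2.682) = 13.432947 rev/s
rpm = 60·n = 805.976839

rpm = 805.98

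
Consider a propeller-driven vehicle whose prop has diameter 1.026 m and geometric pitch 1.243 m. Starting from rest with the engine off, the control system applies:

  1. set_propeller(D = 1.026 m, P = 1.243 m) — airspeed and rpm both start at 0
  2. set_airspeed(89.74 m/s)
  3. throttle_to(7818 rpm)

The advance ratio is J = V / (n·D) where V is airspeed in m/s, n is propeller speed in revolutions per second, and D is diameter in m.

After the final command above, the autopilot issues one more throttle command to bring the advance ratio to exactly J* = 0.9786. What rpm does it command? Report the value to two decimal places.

rpm = 5362.72

set_propeller: D = 1.026 m, P = 1.243 m (p = P/D = 1.211501); state ← (V=0, rpm=0)
set_airspeed(89.74): V ← 89.74 m/s
throttle_to(7818): rpm ← 7818
final state: V = 89.74 m/s, rpm = 7818 → n = rpm/60 = 130.300000 rev/s
target J* = 0.9786; solve J* = V/(n·D) for n: n = V/(J*·D) = 89.74/(0.9786 × 1.026) = 89.378589 rev/s
rpm = 60·n = 5362.715324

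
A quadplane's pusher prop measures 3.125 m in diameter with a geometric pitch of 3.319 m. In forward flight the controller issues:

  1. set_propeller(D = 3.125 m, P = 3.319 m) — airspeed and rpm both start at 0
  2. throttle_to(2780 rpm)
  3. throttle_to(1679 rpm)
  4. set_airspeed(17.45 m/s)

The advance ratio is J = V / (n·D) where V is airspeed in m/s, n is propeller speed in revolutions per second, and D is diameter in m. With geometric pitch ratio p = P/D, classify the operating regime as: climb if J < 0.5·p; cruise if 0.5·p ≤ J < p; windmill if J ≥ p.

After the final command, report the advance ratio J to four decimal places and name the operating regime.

J = 0.1995, regime = climb

set_propeller: D = 3.125 m, P = 3.319 m (p = P/D = 1.062080); state ← (V=0, rpm=0)
throttle_to(2780): rpm ← 2780
throttle_to(1679): rpm ← 1679
set_airspeed(17.45): V ← 17.45 m/s
final state: V = 17.45 m/s, rpm = 1679 → n = rpm/60 = 27.983333 rev/s
J = V / (n·D) = 17.45 / (27.983333 × 3.125) = 0.199547
regime bands: climb J<0.5310 | cruise [0.5310, 1.0621) | windmill J≥1.0621
J = 0.1995 → climb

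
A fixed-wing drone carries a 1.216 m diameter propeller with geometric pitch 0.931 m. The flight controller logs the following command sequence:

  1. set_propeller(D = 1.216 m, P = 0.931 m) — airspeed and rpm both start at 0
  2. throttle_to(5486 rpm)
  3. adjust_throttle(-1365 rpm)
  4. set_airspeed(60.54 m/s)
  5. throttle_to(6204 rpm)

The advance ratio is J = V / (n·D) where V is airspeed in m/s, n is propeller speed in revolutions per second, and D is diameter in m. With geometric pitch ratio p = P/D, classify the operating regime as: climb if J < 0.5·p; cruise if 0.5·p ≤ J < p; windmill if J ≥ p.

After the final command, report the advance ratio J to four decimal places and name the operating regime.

set_propeller: D = 1.216 m, P = 0.931 m (p = P/D = 0.765625); state ← (V=0, rpm=0)
throttle_to(5486): rpm ← 5486
adjust_throttle(-1365): rpm ← 5486 -1365 = 4121
set_airspeed(60.54): V ← 60.54 m/s
throttle_to(6204): rpm ← 6204
final state: V = 60.54 m/s, rpm = 6204 → n = rpm/60 = 103.400000 rev/s
J = V / (n·D) = 60.54 / (103.400000 × 1.216) = 0.481491
regime bands: climb J<0.3828 | cruise [0.3828, 0.7656) | windmill J≥0.7656
J = 0.4815 → cruise

J = 0.4815, regime = cruise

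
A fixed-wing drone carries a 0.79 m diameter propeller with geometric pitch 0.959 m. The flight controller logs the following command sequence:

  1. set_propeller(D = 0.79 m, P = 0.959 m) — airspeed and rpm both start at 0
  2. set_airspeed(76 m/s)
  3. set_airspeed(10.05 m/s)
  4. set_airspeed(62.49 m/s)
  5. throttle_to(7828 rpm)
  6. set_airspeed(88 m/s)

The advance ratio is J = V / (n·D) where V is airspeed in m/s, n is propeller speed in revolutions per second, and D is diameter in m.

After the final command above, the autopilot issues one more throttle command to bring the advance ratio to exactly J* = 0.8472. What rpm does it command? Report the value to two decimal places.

set_propeller: D = 0.79 m, P = 0.959 m (p = P/D = 1.213924); state ← (V=0, rpm=0)
set_airspeed(76): V ← 76 m/s
set_airspeed(10.05): V ← 10.05 m/s
set_airspeed(62.49): V ← 62.49 m/s
throttle_to(7828): rpm ← 7828
set_airspeed(88): V ← 88 m/s
final state: V = 88 m/s, rpm = 7828 → n = rpm/60 = 130.466667 rev/s
target J* = 0.8472; solve J* = V/(n·D) for n: n = V/(J*·D) = 88/(0.8472 × 0.79) = 131.483009 rev/s
rpm = 60·n = 7888.980529

rpm = 7888.98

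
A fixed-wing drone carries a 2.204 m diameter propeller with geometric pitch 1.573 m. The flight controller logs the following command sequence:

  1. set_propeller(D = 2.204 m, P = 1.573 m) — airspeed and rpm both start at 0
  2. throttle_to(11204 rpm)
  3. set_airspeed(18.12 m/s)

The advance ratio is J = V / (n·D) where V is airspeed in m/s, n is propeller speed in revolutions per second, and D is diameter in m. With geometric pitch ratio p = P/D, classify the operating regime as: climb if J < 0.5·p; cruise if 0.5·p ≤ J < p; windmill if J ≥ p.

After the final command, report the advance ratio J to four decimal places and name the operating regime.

J = 0.0440, regime = climb

set_propeller: D = 2.204 m, P = 1.573 m (p = P/D = 0.713702); state ← (V=0, rpm=0)
throttle_to(11204): rpm ← 11204
set_airspeed(18.12): V ← 18.12 m/s
final state: V = 18.12 m/s, rpm = 11204 → n = rpm/60 = 186.733333 rev/s
J = V / (n·D) = 18.12 / (186.733333 × 2.204) = 0.044028
regime bands: climb J<0.3569 | cruise [0.3569, 0.7137) | windmill J≥0.7137
J = 0.0440 → climb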